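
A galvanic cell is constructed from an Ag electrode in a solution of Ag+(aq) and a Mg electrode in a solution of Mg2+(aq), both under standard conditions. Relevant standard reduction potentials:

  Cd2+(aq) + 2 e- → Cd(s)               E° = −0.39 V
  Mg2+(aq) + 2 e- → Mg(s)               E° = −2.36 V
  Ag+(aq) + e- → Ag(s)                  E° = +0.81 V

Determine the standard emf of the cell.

Of the two couples in this cell, the one with the more positive reduction potential is reduced at the cathode: here that is Ag⁺/Ag (+0.81 V); Mg²⁺/Mg (−2.36 V) is the anode.
E°cell = E°(cathode) − E°(anode) = +0.81 − (−2.36) = +3.17 V.

+3.17 V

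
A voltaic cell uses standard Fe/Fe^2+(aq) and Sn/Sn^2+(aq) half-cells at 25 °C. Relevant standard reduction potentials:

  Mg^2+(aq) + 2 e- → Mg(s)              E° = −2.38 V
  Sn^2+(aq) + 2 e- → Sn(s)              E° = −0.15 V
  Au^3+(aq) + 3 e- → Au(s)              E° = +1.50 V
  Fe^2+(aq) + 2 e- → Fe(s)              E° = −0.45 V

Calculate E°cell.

+0.30 V

The Sn²⁺/Sn couple has the higher E°, so Sn ion is reduced (cathode) and Fe is oxidized (anode).
E°cell = E°(cathode) − E°(anode) = −0.15 − (−0.45) = +0.30 V.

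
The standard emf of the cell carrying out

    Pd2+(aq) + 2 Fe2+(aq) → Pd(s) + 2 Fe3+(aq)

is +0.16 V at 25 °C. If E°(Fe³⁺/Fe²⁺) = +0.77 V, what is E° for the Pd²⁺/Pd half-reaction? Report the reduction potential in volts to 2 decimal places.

In the reaction as written the Pd²⁺/Pd couple is reduced (cathode) and Fe³⁺/Fe²⁺ is oxidized (anode), so E°cell = E°(Pd²⁺/Pd) − E°(Fe³⁺/Fe²⁺).
E°(Pd²⁺/Pd) = E°cell + E°(anode) = +0.16 + (+0.77) = +0.93 V.

+0.93 V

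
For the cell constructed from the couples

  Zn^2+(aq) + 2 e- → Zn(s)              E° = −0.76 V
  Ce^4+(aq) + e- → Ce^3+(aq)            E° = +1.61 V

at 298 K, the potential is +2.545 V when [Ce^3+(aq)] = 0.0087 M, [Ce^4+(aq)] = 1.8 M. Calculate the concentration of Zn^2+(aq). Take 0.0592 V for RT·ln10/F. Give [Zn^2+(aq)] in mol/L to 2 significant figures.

0.052 M

With Ce⁴⁺/Ce³⁺ at the cathode and Zn²⁺/Zn at the anode, E°cell = +1.61 − (−0.76) = +2.37 V (n = 2).
From the Nernst equation, log Q = n(E° − E)/0.0592 = 2·(+2.37 − (+2.545))/0.0592 = −5.912.
Balancing electrons gives 2 Ce^4+(aq) + Zn(s) → 2 Ce^3+(aq) + Zn^2+(aq); thus Q = ([Ce^3+(aq)]^2·[Zn^2+(aq)]) / [Ce^4+(aq)]^2.
Isolating [Zn^2+(aq)] in Q = 10^{−5.912} yields log [Zn^2+(aq)] = −1.280, i.e. 0.052 M.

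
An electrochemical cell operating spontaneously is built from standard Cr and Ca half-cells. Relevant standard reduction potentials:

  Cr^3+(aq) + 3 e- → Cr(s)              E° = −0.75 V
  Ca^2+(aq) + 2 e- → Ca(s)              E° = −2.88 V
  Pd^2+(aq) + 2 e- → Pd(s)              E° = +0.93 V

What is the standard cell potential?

The Cr³⁺/Cr couple has the higher E°, so Cr ion is reduced (cathode) and Ca is oxidized (anode).
E°cell = E°(cathode) − E°(anode) = −0.75 − (−2.88) = +2.13 V.

+2.13 V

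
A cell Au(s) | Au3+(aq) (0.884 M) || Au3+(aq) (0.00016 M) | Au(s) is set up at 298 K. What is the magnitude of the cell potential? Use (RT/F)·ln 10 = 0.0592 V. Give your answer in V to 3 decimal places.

0.074 V

For a concentration cell E°cell = 0, since both electrodes use the same couple.
The compartment with the higher Au3+(aq) concentration (0.884 M) acts as the cathode; ions are reduced there and produced at the dilute (0.00016 M) anode.
With n = 3, Ecell = −(0.0592/3)·log([dilute]/[conc]) = −(0.0592/3)·log(0.00016/0.884) = +0.074 V.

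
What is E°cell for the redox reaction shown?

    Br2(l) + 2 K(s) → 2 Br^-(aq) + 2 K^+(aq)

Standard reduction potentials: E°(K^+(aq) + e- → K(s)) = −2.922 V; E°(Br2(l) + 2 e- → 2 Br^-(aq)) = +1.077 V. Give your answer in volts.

In the reaction as written, Br2(l) is reduced (cathode) and K^+(aq) is produced by oxidation at the anode.
E°cell = E°(cathode) − E°(anode) = +1.077 − (−2.922) = +3.999 V.
The positive value indicates the reaction is spontaneous as written.

+3.999 V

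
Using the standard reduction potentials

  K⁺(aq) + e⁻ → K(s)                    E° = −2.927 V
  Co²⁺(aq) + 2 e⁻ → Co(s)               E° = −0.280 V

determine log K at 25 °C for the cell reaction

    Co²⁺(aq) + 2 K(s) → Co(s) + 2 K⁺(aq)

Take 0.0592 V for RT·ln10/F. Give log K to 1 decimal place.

The Co²⁺/Co couple is reduced (cathode); E°cell = −0.280 − (−2.927) = +2.647 V with n = 2.
At equilibrium E = 0, so log K = nE°cell / 0.0592 = (2)(+2.647) / 0.0592 = 89.4.

log K = 89.4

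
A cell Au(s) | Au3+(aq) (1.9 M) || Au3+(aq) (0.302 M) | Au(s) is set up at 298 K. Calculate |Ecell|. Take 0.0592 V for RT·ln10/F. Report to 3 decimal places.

0.016 V

For a concentration cell E°cell = 0, since both electrodes use the same couple.
The compartment with the higher Au3+(aq) concentration (1.9 M) acts as the cathode; ions are reduced there and produced at the dilute (0.302 M) anode.
With n = 3, Ecell = −(0.0592/3)·log([dilute]/[conc]) = −(0.0592/3)·log(0.302/1.9) = +0.016 V.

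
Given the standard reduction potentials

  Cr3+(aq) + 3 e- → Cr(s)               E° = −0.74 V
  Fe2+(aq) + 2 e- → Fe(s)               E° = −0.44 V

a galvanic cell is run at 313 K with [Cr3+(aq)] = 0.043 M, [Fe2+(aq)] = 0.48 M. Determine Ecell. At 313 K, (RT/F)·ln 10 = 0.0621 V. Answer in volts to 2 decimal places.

+0.32 V

Since E°(Fe²⁺/Fe) > E°(Cr³⁺/Cr), Fe²⁺/Fe serves as the cathode.
The standard potential is −0.44 − (−0.74) = +0.30 V and the balanced reaction transfers n = 6 electrons.
The balanced reaction is 3 Fe2+(aq) + 2 Cr(s) → 3 Fe(s) + 2 Cr3+(aq), so Q = [Cr3+(aq)]^2 / [Fe2+(aq)]^3 = 0.0167 and log Q = −1.777.
E = E° − (0.0621/n)·log Q = +0.30 − (0.0621/6)(−1.777) = +0.32 V.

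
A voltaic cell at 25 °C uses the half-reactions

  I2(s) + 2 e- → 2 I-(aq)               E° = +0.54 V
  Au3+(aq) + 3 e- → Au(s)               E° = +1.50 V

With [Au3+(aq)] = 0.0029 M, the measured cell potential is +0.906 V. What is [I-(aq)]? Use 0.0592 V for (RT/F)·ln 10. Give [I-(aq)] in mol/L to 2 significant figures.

The Au³⁺/Au couple has the larger reduction potential, so it is the cathode: E°cell = +1.50 − (+0.54) = +0.96 V and n = 6.
Rearranging E = E° − (0.0592/n)·log Q gives log Q = 6(+0.96 − (+0.906))/0.0592 = 5.473.
For 2 Au3+(aq) + 6 I-(aq) → 2 Au(s) + 3 I2(s), the reaction quotient is Q = 1 / ([Au3+(aq)]^2·[I-(aq)]^6).
Substituting the known concentrations and solving, log [I-(aq)] = −0.066 and [I-(aq)] = 0.86 M.

0.86 M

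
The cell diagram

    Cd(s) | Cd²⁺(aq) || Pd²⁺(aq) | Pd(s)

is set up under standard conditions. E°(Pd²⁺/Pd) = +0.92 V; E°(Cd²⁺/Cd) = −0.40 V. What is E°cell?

+1.32 V

By convention the left-hand electrode in cell notation is the anode (oxidation) and the right-hand electrode is the cathode (reduction).
E°cell = E°(right) − E°(left) = +0.92 − (−0.40) = +1.32 V.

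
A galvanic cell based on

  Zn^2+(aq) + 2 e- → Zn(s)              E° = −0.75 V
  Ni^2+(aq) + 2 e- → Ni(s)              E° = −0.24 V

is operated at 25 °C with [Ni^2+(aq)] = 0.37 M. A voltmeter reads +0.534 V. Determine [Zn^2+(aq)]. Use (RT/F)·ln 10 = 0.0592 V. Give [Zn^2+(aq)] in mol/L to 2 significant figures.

With Ni²⁺/Ni at the cathode and Zn²⁺/Zn at the anode, E°cell = −0.24 − (−0.75) = +0.51 V (n = 2).
From the Nernst equation, log Q = n(E° − E)/0.0592 = 2·(+0.51 − (+0.534))/0.0592 = −0.811.
For Ni^2+(aq) + Zn(s) → Ni(s) + Zn^2+(aq), the reaction quotient is Q = [Zn^2+(aq)] / [Ni^2+(aq)].
Isolating [Zn^2+(aq)] in Q = 10^{−0.811} yields log [Zn^2+(aq)] = −1.243, i.e. 0.057 M.

0.057 M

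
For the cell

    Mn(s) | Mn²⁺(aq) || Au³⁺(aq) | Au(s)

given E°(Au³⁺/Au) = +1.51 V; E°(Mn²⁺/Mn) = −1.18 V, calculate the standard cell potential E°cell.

By convention the left-hand electrode in cell notation is the anode (oxidation) and the right-hand electrode is the cathode (reduction).
E°cell = E°(right) − E°(left) = +1.51 − (−1.18) = +2.69 V.

+2.69 V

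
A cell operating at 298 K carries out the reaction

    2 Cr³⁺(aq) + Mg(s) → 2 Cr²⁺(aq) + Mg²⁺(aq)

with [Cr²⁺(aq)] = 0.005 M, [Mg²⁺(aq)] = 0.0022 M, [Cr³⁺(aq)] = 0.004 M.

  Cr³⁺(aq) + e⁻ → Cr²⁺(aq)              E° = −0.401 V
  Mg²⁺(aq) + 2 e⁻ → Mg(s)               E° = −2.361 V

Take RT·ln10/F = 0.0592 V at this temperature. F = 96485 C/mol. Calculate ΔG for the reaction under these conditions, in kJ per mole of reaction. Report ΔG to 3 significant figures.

E°cell = −0.401 − (−2.361) = +1.960 V; the balanced reaction transfers n = 2 electrons.
Q = ([Cr²⁺(aq)]^2·[Mg²⁺(aq)]) / [Cr³⁺(aq)]^2 = 0.00344, so log Q = −2.464 and E = +1.960 − (0.0592/2)(−2.464) = +2.0329 V.
ΔG = −nFE = −(2)(96485)(+2.0329) J/mol = −392 kJ/mol.

−392 kJ/mol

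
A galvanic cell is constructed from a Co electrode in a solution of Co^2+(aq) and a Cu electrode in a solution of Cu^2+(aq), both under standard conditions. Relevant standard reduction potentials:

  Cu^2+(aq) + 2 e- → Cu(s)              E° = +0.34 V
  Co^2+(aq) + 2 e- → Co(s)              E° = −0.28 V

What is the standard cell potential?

The Cu²⁺/Cu couple has the higher E°, so Cu ion is reduced (cathode) and Co is oxidized (anode).
E°cell = E°(cathode) − E°(anode) = +0.34 − (−0.28) = +0.62 V.

+0.62 V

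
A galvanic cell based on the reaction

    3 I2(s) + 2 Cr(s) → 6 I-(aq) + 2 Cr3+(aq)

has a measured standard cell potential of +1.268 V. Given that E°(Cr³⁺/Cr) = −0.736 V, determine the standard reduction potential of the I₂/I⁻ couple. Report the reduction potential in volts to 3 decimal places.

In the reaction as written the I₂/I⁻ couple is reduced (cathode) and Cr³⁺/Cr is oxidized (anode), so E°cell = E°(I₂/I⁻) − E°(Cr³⁺/Cr).
E°(I₂/I⁻) = E°cell + E°(anode) = +1.268 + (−0.736) = +0.532 V.

+0.532 V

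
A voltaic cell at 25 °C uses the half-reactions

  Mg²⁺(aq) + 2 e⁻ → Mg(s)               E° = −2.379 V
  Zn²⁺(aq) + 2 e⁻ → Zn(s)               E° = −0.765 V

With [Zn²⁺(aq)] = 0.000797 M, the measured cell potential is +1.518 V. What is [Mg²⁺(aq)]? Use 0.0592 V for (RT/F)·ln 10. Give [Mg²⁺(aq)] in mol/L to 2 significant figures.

With Zn²⁺/Zn at the cathode and Mg²⁺/Mg at the anode, E°cell = −0.765 − (−2.379) = +1.614 V (n = 2).
Since E = E° − (0.0592/n)·log Q, log Q = n(E° − E)/0.0592 = 3.243.
For Zn²⁺(aq) + Mg(s) → Zn(s) + Mg²⁺(aq), the reaction quotient is Q = [Mg²⁺(aq)] / [Zn²⁺(aq)].
Isolating [Mg²⁺(aq)] in Q = 10^{3.243} yields log [Mg²⁺(aq)] = 0.144, i.e. 1.4 M.

1.4 M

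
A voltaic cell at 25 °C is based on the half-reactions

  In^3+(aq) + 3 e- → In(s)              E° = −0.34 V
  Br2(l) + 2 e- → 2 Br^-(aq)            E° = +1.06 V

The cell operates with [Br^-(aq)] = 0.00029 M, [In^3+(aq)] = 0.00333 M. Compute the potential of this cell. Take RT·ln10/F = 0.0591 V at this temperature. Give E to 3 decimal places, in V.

+1.658 V

Br₂/Br⁻ is reduced (cathode, E° = +1.06 V) and In³⁺/In is oxidized (anode).
E°cell = +1.06 − (−0.34) = +1.40 V, with n = 6 electrons transferred.
The balanced reaction is 3 Br2(l) + 2 In(s) → 6 Br^-(aq) + 2 In^3+(aq), so Q = [Br^-(aq)]^6·[In^3+(aq)]^2 = 6.6×10^−27 and log Q = −26.181.
E = E° − (0.0591/n)·log Q = +1.40 − (0.0591/6)(−26.181) = +1.658 V.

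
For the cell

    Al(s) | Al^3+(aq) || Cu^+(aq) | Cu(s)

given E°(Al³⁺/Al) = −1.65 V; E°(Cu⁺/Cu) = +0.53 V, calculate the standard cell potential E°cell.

+2.18 V

By convention the left-hand electrode in cell notation is the anode (oxidation) and the right-hand electrode is the cathode (reduction).
E°cell = E°(right) − E°(left) = +0.53 − (−1.65) = +2.18 V.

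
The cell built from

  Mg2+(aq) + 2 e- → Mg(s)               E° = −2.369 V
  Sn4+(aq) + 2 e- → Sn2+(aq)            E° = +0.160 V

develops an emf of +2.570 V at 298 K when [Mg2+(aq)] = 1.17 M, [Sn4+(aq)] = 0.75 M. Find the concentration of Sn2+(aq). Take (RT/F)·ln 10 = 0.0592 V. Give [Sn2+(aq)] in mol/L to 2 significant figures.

0.026 M

The Sn⁴⁺/Sn²⁺ couple has the larger reduction potential, so it is the cathode: E°cell = +0.160 − (−2.369) = +2.529 V and n = 2.
Rearranging E = E° − (0.0592/n)·log Q gives log Q = 2(+2.529 − (+2.570))/0.0592 = −1.385.
The balanced reaction is Sn4+(aq) + Mg(s) → Sn2+(aq) + Mg2+(aq), so Q = ([Sn2+(aq)]·[Mg2+(aq)]) / [Sn4+(aq)].
Substituting the known concentrations and solving, log [Sn2+(aq)] = −1.578 and [Sn2+(aq)] = 0.026 M.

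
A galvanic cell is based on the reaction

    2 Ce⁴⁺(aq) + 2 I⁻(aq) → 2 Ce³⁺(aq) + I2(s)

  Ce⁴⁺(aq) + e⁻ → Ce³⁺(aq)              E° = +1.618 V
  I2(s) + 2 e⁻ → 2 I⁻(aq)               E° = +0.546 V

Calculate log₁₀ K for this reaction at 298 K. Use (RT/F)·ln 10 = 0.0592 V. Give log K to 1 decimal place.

The Ce⁴⁺/Ce³⁺ couple is reduced (cathode); E°cell = +1.618 − (+0.546) = +1.072 V with n = 2.
At equilibrium E = 0, so log K = nE°cell / 0.0592 = (2)(+1.072) / 0.0592 = 36.2.

log K = 36.2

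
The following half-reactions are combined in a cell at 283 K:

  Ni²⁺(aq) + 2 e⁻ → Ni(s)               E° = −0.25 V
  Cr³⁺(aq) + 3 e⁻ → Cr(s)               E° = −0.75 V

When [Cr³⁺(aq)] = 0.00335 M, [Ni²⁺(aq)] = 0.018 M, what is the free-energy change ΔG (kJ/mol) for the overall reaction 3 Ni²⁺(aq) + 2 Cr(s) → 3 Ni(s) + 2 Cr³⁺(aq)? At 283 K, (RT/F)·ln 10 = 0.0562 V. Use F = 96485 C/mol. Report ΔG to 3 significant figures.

E°cell = −0.25 − (−0.75) = +0.50 V; the balanced reaction transfers n = 6 electrons.
The reaction quotient is [Cr³⁺(aq)]^2 / [Ni²⁺(aq)]^3 = 1.92; by Nernst, E = +0.50 − (0.0562/6)(0.284) = +0.4973 V.
Then ΔG = −nFE = −6 × 96485 × +0.4973 J/mol = −288 kJ/mol.

−288 kJ/mol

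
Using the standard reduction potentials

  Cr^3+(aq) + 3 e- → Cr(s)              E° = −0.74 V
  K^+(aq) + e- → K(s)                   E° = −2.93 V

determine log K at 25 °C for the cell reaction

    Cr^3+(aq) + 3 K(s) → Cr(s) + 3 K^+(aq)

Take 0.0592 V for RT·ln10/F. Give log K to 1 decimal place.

log K = 111.0

The Cr³⁺/Cr couple is reduced (cathode); E°cell = −0.74 − (−2.93) = +2.19 V with n = 3.
At equilibrium E = 0, so log K = nE°cell / 0.0592 = (3)(+2.19) / 0.0592 = 111.0.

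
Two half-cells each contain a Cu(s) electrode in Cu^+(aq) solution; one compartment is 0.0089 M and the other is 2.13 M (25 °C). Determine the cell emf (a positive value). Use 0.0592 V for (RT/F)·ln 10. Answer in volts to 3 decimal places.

0.141 V

For a concentration cell E°cell = 0, since both electrodes use the same couple.
The compartment with the higher Cu^+(aq) concentration (2.13 M) acts as the cathode; ions are reduced there and produced at the dilute (0.0089 M) anode.
With n = 1, Ecell = −(0.0592/1)·log([dilute]/[conc]) = −(0.0592/1)·log(0.0089/2.13) = +0.141 V.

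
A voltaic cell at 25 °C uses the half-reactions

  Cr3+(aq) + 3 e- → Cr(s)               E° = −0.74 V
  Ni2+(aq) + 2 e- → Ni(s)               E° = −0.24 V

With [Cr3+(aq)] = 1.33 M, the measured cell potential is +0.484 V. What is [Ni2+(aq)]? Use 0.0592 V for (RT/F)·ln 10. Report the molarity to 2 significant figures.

The Ni²⁺/Ni couple has the larger reduction potential, so it is the cathode: E°cell = −0.24 − (−0.74) = +0.50 V and n = 6.
From the Nernst equation, log Q = n(E° − E)/0.0592 = 6·(+0.50 − (+0.484))/0.0592 = 1.622.
Balancing electrons gives 3 Ni2+(aq) + 2 Cr(s) → 3 Ni(s) + 2 Cr3+(aq); thus Q = [Cr3+(aq)]^2 / [Ni2+(aq)]^3.
Isolating [Ni2+(aq)] in Q = 10^{1.622} yields log [Ni2+(aq)] = −0.458, i.e. 0.35 M.

0.35 M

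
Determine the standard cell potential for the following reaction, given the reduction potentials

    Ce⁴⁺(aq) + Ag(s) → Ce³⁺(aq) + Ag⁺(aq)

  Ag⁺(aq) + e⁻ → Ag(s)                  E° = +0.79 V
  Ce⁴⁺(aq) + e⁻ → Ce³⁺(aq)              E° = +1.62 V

Ce⁴⁺(aq) gains electrons, so the Ce⁴⁺/Ce³⁺ couple is the cathode; the Ag⁺/Ag couple is the anode.
E°cell = E°(cathode) − E°(anode) = +1.62 − (+0.79) = +0.83 V.
The positive value indicates the reaction is spontaneous as written.

+0.83 V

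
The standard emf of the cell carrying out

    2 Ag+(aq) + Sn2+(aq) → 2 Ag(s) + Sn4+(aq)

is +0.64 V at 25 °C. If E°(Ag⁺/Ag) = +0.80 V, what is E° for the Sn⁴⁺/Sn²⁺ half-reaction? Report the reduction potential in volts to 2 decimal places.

In the reaction as written the Ag⁺/Ag couple is reduced (cathode) and Sn⁴⁺/Sn²⁺ is oxidized (anode), so E°cell = E°(Ag⁺/Ag) − E°(Sn⁴⁺/Sn²⁺).
E°(Sn⁴⁺/Sn²⁺) = E°(cathode) − E°cell = +0.80 − (+0.64) = +0.16 V.

+0.16 V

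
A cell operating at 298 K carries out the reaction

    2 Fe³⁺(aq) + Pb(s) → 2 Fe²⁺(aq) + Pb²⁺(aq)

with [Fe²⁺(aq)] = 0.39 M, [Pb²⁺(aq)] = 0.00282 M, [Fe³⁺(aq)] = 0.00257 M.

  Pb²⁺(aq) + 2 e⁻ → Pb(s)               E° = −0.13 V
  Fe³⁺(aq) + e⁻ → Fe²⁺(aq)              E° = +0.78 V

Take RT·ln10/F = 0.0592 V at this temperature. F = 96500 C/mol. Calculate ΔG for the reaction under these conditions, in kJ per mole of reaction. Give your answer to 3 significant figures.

With Fe³⁺/Fe²⁺ reduced at the cathode, E°cell = +0.78 − (−0.13) = +0.91 V and n = 2.
Q = ([Fe²⁺(aq)]^2·[Pb²⁺(aq)]) / [Fe³⁺(aq)]^2 = 64.9, so log Q = 1.813 and E = +0.91 − (0.0592/2)(1.813) = +0.8563 V.
Then ΔG = −nFE = −2 × 96500 × +0.8563 J/mol = −165 kJ/mol.

−165 kJ/mol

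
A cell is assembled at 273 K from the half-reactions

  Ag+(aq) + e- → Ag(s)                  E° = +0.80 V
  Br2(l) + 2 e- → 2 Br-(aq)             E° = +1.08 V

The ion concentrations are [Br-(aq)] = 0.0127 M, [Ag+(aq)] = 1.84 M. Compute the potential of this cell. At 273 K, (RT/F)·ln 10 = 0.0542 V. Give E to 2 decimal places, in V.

+0.37 V

The Br₂/Br⁻ couple has the more positive E°, so it is the cathode; Ag⁺/Ag is the anode.
E°cell = E°cat − E°an = +1.08 − (+0.80) = +0.28 V; n = 2.
For the overall reaction Br2(l) + 2 Ag(s) → 2 Br-(aq) + 2 Ag+(aq), Q = [Br-(aq)]^2·[Ag+(aq)]^2 = 0.000546, giving log Q = −3.263.
E = E° − (0.0542/n)·log Q = +0.28 − (0.0542/2)(−3.263) = +0.37 V.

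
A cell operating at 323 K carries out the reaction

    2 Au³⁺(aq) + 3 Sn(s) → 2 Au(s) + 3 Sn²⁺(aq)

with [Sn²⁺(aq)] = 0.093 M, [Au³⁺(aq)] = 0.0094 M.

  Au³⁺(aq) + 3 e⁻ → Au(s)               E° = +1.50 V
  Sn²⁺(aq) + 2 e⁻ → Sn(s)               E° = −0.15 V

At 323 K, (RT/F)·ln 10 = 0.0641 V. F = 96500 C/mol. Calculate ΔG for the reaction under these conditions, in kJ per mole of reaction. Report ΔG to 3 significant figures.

−949 kJ/mol

With Au³⁺/Au reduced at the cathode, E°cell = +1.50 − (−0.15) = +1.65 V and n = 6.
Here Q = [Sn²⁺(aq)]^3 / [Au³⁺(aq)]^2 = 9.1 (log Q = 0.959), giving E = +1.65 − (0.0641/6)·(0.959) = +1.6398 V.
Finally ΔG = −nFE = −(6)(96500 C/mol)(+1.6398 V) = −949 kJ/mol.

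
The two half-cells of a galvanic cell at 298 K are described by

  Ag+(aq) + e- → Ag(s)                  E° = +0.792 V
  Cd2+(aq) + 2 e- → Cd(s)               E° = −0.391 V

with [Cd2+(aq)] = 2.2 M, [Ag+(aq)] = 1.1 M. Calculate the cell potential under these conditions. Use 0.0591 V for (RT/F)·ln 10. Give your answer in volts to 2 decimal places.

The Ag⁺/Ag couple has the more positive E°, so it is the cathode; Cd²⁺/Cd is the anode.
E°cell = E°cat − E°an = +0.792 − (−0.391) = +1.183 V; n = 2.
Balancing gives 2 Ag+(aq) + Cd(s) → 2 Ag(s) + Cd2+(aq); hence Q = [Cd2+(aq)] / [Ag+(aq)]^2 = 1.82 (log Q = 0.260).
Applying E = E° − (RT ln10/nF)·log Q gives +1.183 − (0.0591/2)(0.260) = +1.18 V.

+1.18 V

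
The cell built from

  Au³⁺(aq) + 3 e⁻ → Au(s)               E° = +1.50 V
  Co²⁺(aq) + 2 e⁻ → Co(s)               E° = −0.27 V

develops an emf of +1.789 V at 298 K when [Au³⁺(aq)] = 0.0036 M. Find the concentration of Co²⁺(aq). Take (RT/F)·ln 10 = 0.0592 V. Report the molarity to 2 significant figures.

The Au³⁺/Au couple has the larger reduction potential, so it is the cathode: E°cell = +1.50 − (−0.27) = +1.77 V and n = 6.
From the Nernst equation, log Q = n(E° − E)/0.0592 = 6·(+1.77 − (+1.789))/0.0592 = −1.926.
For 2 Au³⁺(aq) + 3 Co(s) → 2 Au(s) + 3 Co²⁺(aq), the reaction quotient is Q = [Co²⁺(aq)]^3 / [Au³⁺(aq)]^2.
Isolating [Co²⁺(aq)] in Q = 10^{−1.926} yields log [Co²⁺(aq)] = −2.271, i.e. 0.0054 M.

0.0054 M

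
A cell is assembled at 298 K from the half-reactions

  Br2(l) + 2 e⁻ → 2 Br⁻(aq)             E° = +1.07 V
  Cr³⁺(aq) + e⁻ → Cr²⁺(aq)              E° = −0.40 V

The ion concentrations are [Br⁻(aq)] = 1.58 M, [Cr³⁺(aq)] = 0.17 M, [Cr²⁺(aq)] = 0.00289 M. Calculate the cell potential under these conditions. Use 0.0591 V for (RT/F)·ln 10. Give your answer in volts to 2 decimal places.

Br₂/Br⁻ is reduced (cathode, E° = +1.07 V) and Cr³⁺/Cr²⁺ is oxidized (anode).
The standard potential is +1.07 − (−0.40) = +1.47 V and the balanced reaction transfers n = 2 electrons.
The balanced reaction is Br2(l) + 2 Cr²⁺(aq) → 2 Br⁻(aq) + 2 Cr³⁺(aq), so Q = ([Br⁻(aq)]^2·[Cr³⁺(aq)]^2) / [Cr²⁺(aq)]^2 = 8.64×10^3 and log Q = 3.936.
Applying E = E° − (RT ln10/nF)·log Q gives +1.47 − (0.0591/2)(3.936) = +1.35 V.

+1.35 V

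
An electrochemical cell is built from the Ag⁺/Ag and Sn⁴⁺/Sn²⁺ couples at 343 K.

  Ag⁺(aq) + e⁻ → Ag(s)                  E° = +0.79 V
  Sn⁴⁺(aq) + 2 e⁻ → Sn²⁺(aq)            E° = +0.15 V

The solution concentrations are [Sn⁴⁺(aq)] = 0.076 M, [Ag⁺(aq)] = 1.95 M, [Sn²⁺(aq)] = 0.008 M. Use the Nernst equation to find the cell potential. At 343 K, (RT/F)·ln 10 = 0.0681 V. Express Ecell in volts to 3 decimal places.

+0.626 V

Ag⁺/Ag is reduced (cathode, E° = +0.79 V) and Sn⁴⁺/Sn²⁺ is oxidized (anode).
The standard potential is +0.79 − (+0.15) = +0.64 V and the balanced reaction transfers n = 2 electrons.
The balanced reaction is 2 Ag⁺(aq) + Sn²⁺(aq) → 2 Ag(s) + Sn⁴⁺(aq), so Q = [Sn⁴⁺(aq)] / ([Ag⁺(aq)]^2·[Sn²⁺(aq)]) = 2.5 and log Q = 0.398.
E = E° − (0.0681/n)·log Q = +0.64 − (0.0681/2)(0.398) = +0.626 V.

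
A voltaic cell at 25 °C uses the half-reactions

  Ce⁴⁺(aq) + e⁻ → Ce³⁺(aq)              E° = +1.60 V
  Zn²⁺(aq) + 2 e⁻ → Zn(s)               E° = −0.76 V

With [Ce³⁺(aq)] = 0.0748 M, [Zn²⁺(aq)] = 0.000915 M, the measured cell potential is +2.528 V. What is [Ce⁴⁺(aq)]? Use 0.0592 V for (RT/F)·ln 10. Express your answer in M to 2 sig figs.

With Ce⁴⁺/Ce³⁺ at the cathode and Zn²⁺/Zn at the anode, E°cell = +1.60 − (−0.76) = +2.36 V (n = 2).
Rearranging E = E° − (0.0592/n)·log Q gives log Q = 2(+2.36 − (+2.528))/0.0592 = −5.676.
For 2 Ce⁴⁺(aq) + Zn(s) → 2 Ce³⁺(aq) + Zn²⁺(aq), the reaction quotient is Q = ([Ce³⁺(aq)]^2·[Zn²⁺(aq)]) / [Ce⁴⁺(aq)]^2.
Substituting the known concentrations and solving, log [Ce⁴⁺(aq)] = 0.193 and [Ce⁴⁺(aq)] = 1.6 M.

1.6 M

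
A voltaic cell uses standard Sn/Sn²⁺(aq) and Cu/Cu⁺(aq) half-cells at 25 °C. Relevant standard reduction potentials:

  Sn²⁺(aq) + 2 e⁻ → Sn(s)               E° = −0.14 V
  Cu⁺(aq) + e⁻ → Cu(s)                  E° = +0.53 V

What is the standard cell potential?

+0.67 V

The Cu⁺/Cu couple has the higher E°, so Cu ion is reduced (cathode) and Sn is oxidized (anode).
E°cell = E°(cathode) − E°(anode) = +0.53 − (−0.14) = +0.67 V.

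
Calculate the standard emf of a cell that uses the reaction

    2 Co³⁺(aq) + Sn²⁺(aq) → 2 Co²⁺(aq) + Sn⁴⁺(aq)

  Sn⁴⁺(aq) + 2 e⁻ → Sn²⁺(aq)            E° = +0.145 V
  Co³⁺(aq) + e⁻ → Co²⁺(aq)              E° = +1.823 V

+1.678 V

In the reaction as written, Co³⁺(aq) is reduced (cathode) and Sn⁴⁺(aq) is produced by oxidation at the anode.
E°cell = E°(cathode) − E°(anode) = +1.823 − (+0.145) = +1.678 V.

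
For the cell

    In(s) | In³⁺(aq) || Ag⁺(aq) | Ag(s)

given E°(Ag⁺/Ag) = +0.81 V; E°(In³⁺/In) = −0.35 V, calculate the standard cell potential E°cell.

By convention the left-hand electrode in cell notation is the anode (oxidation) and the right-hand electrode is the cathode (reduction).
E°cell = E°(right) − E°(left) = +0.81 − (−0.35) = +1.16 V.

+1.16 V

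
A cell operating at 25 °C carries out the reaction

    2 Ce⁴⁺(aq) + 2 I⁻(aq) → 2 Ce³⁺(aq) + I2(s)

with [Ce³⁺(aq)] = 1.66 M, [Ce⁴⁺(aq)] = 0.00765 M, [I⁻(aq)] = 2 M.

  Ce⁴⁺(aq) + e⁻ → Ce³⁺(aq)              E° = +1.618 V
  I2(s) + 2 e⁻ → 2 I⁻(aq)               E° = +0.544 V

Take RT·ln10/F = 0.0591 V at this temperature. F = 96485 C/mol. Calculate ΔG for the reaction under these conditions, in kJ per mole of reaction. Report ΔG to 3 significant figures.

−184 kJ/mol

With Ce⁴⁺/Ce³⁺ reduced at the cathode, E°cell = +1.618 − (+0.544) = +1.074 V and n = 2.
Q = [Ce³⁺(aq)]^2 / ([Ce⁴⁺(aq)]^2·[I⁻(aq)]^2) = 1.18×10^4, so log Q = 4.071 and E = +1.074 − (0.0591/2)(4.071) = +0.9537 V.
Finally ΔG = −nFE = −(2)(96485 C/mol)(+0.9537 V) = −184 kJ/mol.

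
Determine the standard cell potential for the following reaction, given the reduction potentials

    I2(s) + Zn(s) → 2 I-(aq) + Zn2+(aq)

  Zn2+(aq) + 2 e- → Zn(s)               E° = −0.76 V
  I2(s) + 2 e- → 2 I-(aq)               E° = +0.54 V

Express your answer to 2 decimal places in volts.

I2(s) gains electrons, so the I₂/I⁻ couple is the cathode; the Zn²⁺/Zn couple is the anode.
E°cell = E°(cathode) − E°(anode) = +0.54 − (−0.76) = +1.30 V.
The positive value indicates the reaction is spontaneous as written.

+1.30 V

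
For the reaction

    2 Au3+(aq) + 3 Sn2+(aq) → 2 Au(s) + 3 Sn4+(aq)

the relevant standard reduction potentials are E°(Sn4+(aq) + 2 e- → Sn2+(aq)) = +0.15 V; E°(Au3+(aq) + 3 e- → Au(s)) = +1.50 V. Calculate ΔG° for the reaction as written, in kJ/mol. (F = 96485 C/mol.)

In the reaction as written Au3+(aq) is reduced, so the Au³⁺/Au couple is the cathode and Sn⁴⁺/Sn²⁺ is the anode.
E°cell = +1.50 − (+0.15) = +1.35 V; balancing electrons gives n = 6.
ΔG° = −nFE°cell = −(6)(96485)(+1.35) J/mol = −782 kJ/mol.

−782 kJ/mol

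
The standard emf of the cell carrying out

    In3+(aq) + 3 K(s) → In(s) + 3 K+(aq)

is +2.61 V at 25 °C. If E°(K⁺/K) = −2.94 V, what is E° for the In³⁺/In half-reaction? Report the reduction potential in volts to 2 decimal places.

−0.33 V

In the reaction as written the In³⁺/In couple is reduced (cathode) and K⁺/K is oxidized (anode), so E°cell = E°(In³⁺/In) − E°(K⁺/K).
E°(In³⁺/In) = E°cell + E°(anode) = +2.61 + (−2.94) = −0.33 V.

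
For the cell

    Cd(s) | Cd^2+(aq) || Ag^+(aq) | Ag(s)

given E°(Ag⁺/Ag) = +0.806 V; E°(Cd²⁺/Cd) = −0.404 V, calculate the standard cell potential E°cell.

By convention the left-hand electrode in cell notation is the anode (oxidation) and the right-hand electrode is the cathode (reduction).
E°cell = E°(right) − E°(left) = +0.806 − (−0.404) = +1.210 V.

+1.210 V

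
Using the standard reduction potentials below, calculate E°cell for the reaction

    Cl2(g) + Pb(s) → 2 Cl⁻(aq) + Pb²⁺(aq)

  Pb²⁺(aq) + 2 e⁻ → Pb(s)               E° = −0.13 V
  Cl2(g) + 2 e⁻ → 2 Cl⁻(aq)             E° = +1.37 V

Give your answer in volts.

+1.50 V

Cl2(g) gains electrons, so the Cl₂/Cl⁻ couple is the cathode; the Pb²⁺/Pb couple is the anode.
E°cell = E°(cathode) − E°(anode) = +1.37 − (−0.13) = +1.50 V.
The positive value indicates the reaction is spontaneous as written.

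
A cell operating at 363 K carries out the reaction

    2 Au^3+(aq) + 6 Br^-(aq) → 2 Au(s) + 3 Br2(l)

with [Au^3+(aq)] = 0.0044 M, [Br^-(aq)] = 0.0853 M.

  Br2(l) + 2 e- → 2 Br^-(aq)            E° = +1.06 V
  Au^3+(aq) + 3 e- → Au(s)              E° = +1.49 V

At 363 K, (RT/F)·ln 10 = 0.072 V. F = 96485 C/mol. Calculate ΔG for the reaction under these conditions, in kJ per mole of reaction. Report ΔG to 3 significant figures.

With Au³⁺/Au reduced at the cathode, E°cell = +1.49 − (+1.06) = +0.43 V and n = 6.
The reaction quotient is 1 / ([Au^3+(aq)]^2·[Br^-(aq)]^6) = 1.34×10^11; by Nernst, E = +0.43 − (0.072/6)(11.127) = +0.2965 V.
Then ΔG = −nFE = −6 × 96485 × +0.2965 J/mol = −172 kJ/mol.

−172 kJ/mol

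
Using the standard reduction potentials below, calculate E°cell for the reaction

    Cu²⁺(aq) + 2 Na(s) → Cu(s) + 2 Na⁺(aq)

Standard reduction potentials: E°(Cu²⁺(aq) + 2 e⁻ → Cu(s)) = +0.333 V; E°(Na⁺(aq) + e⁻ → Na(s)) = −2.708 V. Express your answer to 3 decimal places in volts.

Cu²⁺(aq) gains electrons, so the Cu²⁺/Cu couple is the cathode; the Na⁺/Na couple is the anode.
E°cell = E°(cathode) − E°(anode) = +0.333 − (−2.708) = +3.041 V.

+3.041 V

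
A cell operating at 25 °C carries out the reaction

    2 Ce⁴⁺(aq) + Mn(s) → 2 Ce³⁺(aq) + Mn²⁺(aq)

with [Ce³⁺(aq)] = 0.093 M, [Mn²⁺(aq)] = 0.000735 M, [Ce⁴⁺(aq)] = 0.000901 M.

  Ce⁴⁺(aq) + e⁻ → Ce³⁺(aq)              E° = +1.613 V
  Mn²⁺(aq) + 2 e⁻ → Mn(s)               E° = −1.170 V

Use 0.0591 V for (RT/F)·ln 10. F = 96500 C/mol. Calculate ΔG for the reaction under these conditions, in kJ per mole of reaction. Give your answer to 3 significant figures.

−532 kJ/mol

With Ce⁴⁺/Ce³⁺ reduced at the cathode, E°cell = +1.613 − (−1.170) = +2.783 V and n = 2.
Here Q = ([Ce³⁺(aq)]^2·[Mn²⁺(aq)]) / [Ce⁴⁺(aq)]^2 = 7.83 (log Q = 0.894), giving E = +2.783 − (0.0591/2)·(0.894) = +2.7566 V.
Then ΔG = −nFE = −2 × 96500 × +2.7566 J/mol = −532 kJ/mol.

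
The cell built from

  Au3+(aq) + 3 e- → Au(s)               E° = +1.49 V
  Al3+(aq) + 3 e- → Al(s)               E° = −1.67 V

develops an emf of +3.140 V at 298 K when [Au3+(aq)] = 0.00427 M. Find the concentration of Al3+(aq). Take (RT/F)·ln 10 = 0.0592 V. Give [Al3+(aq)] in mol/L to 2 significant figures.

With Au³⁺/Au at the cathode and Al³⁺/Al at the anode, E°cell = +1.49 − (−1.67) = +3.16 V (n = 3).
Since E = E° − (0.0592/n)·log Q, log Q = n(E° − E)/0.0592 = 1.014.
Balancing electrons gives Au3+(aq) + Al(s) → Au(s) + Al3+(aq); thus Q = [Al3+(aq)] / [Au3+(aq)].
Substituting the known concentrations and solving, log [Al3+(aq)] = −1.356 and [Al3+(aq)] = 0.044 M.

0.044 M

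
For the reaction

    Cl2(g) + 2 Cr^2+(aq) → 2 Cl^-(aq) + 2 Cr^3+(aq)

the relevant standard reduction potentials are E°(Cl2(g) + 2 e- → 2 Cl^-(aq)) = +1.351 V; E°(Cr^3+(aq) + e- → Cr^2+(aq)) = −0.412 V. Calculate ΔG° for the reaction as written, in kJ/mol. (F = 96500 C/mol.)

In the reaction as written Cl2(g) is reduced, so the Cl₂/Cl⁻ couple is the cathode and Cr³⁺/Cr²⁺ is the anode.
E°cell = +1.351 − (−0.412) = +1.763 V; balancing electrons gives n = 2.
ΔG° = −nFE°cell = −(2)(96500)(+1.763) J/mol = −340 kJ/mol.

−340 kJ/mol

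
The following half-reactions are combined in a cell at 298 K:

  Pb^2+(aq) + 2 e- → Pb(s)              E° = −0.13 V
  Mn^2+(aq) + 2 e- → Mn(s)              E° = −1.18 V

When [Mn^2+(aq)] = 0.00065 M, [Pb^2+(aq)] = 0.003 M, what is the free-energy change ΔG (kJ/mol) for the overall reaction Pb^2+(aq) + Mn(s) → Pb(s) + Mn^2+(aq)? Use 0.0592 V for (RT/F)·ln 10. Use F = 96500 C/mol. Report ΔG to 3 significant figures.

−206 kJ/mol

The standard cell potential is −0.13 − (−1.18) = +1.05 V, with n = 2 electrons in the balanced equation.
The reaction quotient is [Mn^2+(aq)] / [Pb^2+(aq)] = 0.217; by Nernst, E = +1.05 − (0.0592/2)(−0.664) = +1.0697 V.
Then ΔG = −nFE = −2 × 96500 × +1.0697 J/mol = −206 kJ/mol.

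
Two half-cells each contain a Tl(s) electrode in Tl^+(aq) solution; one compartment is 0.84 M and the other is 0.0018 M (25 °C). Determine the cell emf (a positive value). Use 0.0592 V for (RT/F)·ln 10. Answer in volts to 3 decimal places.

For a concentration cell E°cell = 0, since both electrodes use the same couple.
The compartment with the higher Tl^+(aq) concentration (0.84 M) acts as the cathode; ions are reduced there and produced at the dilute (0.0018 M) anode.
With n = 1, Ecell = −(0.0592/1)·log([dilute]/[conc]) = −(0.0592/1)·log(0.0018/0.84) = +0.158 V.

0.158 V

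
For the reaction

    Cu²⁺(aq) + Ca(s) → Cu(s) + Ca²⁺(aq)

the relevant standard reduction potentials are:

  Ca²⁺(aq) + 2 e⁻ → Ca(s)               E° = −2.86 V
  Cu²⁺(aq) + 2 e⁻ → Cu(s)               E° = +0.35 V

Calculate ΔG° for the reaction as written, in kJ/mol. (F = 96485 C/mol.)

In the reaction as written Cu²⁺(aq) is reduced, so the Cu²⁺/Cu couple is the cathode and Ca²⁺/Ca is the anode.
E°cell = +0.35 − (−2.86) = +3.21 V; balancing electrons gives n = 2.
ΔG° = −nFE°cell = −(2)(96485)(+3.21) J/mol = −619 kJ/mol.

−619 kJ/mol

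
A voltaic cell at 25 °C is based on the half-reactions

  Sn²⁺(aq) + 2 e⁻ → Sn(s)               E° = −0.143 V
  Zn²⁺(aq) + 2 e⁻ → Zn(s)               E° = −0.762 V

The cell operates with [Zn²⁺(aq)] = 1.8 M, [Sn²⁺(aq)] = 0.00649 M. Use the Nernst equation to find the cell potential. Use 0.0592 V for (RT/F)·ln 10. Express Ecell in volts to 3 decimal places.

The Sn²⁺/Sn couple has the more positive E°, so it is the cathode; Zn²⁺/Zn is the anode.
The standard potential is −0.143 − (−0.762) = +0.619 V and the balanced reaction transfers n = 2 electrons.
The balanced reaction is Sn²⁺(aq) + Zn(s) → Sn(s) + Zn²⁺(aq), so Q = [Zn²⁺(aq)] / [Sn²⁺(aq)] = 277 and log Q = 2.443.
E = E° − (0.0592/n)·log Q = +0.619 − (0.0592/2)(2.443) = +0.547 V.

+0.547 V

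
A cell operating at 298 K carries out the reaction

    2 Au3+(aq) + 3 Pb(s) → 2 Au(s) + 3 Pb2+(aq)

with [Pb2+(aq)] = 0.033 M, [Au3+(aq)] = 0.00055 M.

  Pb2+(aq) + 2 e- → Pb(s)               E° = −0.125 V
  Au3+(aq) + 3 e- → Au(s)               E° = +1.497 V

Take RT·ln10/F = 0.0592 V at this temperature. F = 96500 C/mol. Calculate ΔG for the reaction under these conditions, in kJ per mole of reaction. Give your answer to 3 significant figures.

The standard cell potential is +1.497 − (−0.125) = +1.622 V, with n = 6 electrons in the balanced equation.
The reaction quotient is [Pb2+(aq)]^3 / [Au3+(aq)]^2 = 119; by Nernst, E = +1.622 − (0.0592/6)(2.075) = +1.6015 V.
Finally ΔG = −nFE = −(6)(96500 C/mol)(+1.6015 V) = −927 kJ/mol.

−927 kJ/mol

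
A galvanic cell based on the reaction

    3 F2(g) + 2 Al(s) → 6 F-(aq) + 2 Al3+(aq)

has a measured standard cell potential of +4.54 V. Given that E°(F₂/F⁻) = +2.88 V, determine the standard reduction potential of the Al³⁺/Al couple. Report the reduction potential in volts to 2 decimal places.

In the reaction as written the F₂/F⁻ couple is reduced (cathode) and Al³⁺/Al is oxidized (anode), so E°cell = E°(F₂/F⁻) − E°(Al³⁺/Al).
E°(Al³⁺/Al) = E°(cathode) − E°cell = +2.88 − (+4.54) = −1.66 V.

−1.66 V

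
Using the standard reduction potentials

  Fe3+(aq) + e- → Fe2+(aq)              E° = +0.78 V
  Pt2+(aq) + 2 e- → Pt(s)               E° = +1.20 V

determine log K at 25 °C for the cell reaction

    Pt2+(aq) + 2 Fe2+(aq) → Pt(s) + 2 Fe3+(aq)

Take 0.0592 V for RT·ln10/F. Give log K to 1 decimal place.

The Pt²⁺/Pt couple is reduced (cathode); E°cell = +1.20 − (+0.78) = +0.42 V with n = 2.
At equilibrium E = 0, so log K = nE°cell / 0.0592 = (2)(+0.42) / 0.0592 = 14.2.

log K = 14.2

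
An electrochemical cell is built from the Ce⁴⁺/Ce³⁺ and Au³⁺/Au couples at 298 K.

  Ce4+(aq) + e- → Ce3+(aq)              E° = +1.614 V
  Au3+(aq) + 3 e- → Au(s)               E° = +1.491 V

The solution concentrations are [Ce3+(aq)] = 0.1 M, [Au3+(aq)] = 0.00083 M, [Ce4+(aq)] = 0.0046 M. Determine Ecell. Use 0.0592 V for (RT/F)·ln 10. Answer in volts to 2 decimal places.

+0.10 V

Ce⁴⁺/Ce³⁺ is reduced (cathode, E° = +1.614 V) and Au³⁺/Au is oxidized (anode).
The standard potential is +1.614 − (+1.491) = +0.123 V and the balanced reaction transfers n = 3 electrons.
For the overall reaction 3 Ce4+(aq) + Au(s) → 3 Ce3+(aq) + Au3+(aq), Q = ([Ce3+(aq)]^3·[Au3+(aq)]) / [Ce4+(aq)]^3 = 8.53, giving log Q = 0.931.
By the Nernst equation, E = +0.123 − (0.0592/3)·(0.931) = +0.10 V.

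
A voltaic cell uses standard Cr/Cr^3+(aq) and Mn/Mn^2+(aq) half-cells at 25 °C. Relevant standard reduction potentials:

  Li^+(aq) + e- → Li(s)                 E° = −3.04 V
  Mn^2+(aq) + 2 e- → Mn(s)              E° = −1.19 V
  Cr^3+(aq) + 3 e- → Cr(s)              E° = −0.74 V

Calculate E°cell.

The Cr³⁺/Cr couple has the higher E°, so Cr ion is reduced (cathode) and Mn is oxidized (anode).
E°cell = E°(cathode) − E°(anode) = −0.74 − (−1.19) = +0.45 V.

+0.45 V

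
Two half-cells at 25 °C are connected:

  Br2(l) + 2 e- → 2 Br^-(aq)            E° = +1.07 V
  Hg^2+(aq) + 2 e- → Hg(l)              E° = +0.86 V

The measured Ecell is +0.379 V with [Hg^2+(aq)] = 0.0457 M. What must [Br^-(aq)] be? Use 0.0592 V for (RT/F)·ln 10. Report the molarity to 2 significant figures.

With Br₂/Br⁻ at the cathode and Hg²⁺/Hg at the anode, E°cell = +1.07 − (+0.86) = +0.21 V (n = 2).
From the Nernst equation, log Q = n(E° − E)/0.0592 = 2·(+0.21 − (+0.379))/0.0592 = −5.709.
Balancing electrons gives Br2(l) + Hg(l) → 2 Br^-(aq) + Hg^2+(aq); thus Q = [Br^-(aq)]^2·[Hg^2+(aq)].
Solving for the unknown gives log [Br^-(aq)] = −2.184, so [Br^-(aq)] ≈ 0.0065 M.

0.0065 M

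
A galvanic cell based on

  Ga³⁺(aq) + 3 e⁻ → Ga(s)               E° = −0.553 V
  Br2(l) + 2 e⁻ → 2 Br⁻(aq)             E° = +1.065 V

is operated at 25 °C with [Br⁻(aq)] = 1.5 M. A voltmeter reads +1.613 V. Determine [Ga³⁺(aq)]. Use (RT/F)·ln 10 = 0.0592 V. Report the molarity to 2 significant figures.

Br₂/Br⁻ is the cathode (higher E°); E°cell = +1.065 − (−0.553) = +1.618 V with n = 6.
From the Nernst equation, log Q = n(E° − E)/0.0592 = 6·(+1.618 − (+1.613))/0.0592 = 0.507.
Balancing electrons gives 3 Br2(l) + 2 Ga(s) → 6 Br⁻(aq) + 2 Ga³⁺(aq); thus Q = [Br⁻(aq)]^6·[Ga³⁺(aq)]^2.
Solving for the unknown gives log [Ga³⁺(aq)] = −0.275, so [Ga³⁺(aq)] ≈ 0.53 M.

0.53 M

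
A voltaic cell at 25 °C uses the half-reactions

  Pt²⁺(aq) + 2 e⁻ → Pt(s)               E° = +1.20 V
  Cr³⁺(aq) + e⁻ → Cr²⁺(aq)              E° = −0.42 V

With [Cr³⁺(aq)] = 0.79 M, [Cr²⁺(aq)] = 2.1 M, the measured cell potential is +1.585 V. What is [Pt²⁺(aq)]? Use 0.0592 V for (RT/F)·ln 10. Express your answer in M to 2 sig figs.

Pt²⁺/Pt is the cathode (higher E°); E°cell = +1.20 − (−0.42) = +1.62 V with n = 2.
Since E = E° − (0.0592/n)·log Q, log Q = n(E° − E)/0.0592 = 1.182.
The balanced reaction is Pt²⁺(aq) + 2 Cr²⁺(aq) → Pt(s) + 2 Cr³⁺(aq), so Q = [Cr³⁺(aq)]^2 / ([Pt²⁺(aq)]·[Cr²⁺(aq)]^2).
Solving for the unknown gives log [Pt²⁺(aq)] = −2.031, so [Pt²⁺(aq)] ≈ 0.0093 M.

0.0093 M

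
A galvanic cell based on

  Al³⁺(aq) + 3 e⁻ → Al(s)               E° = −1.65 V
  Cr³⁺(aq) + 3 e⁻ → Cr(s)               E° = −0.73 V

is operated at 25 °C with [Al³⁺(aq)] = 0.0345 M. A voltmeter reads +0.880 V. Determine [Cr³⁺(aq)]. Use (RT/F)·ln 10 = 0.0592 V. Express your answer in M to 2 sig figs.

0.00032 M

Cr³⁺/Cr is the cathode (higher E°); E°cell = −0.73 − (−1.65) = +0.92 V with n = 3.
Rearranging E = E° − (0.0592/n)·log Q gives log Q = 3(+0.92 − (+0.880))/0.0592 = 2.027.
Balancing electrons gives Cr³⁺(aq) + Al(s) → Cr(s) + Al³⁺(aq); thus Q = [Al³⁺(aq)] / [Cr³⁺(aq)].
Isolating [Cr³⁺(aq)] in Q = 10^{2.027} yields log [Cr³⁺(aq)] = −3.489, i.e. 0.00032 M.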